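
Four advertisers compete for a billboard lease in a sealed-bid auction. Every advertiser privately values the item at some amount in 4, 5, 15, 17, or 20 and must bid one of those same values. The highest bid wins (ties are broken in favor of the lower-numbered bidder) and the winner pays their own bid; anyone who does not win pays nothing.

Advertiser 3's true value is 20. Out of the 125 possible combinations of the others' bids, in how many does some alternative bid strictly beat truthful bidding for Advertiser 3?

Others bid (4, 4, 4): truth gives 0; bid 5 gives 15 > 0. Violating.
Others bid (4, 4, 5): truth gives 0; bid 5 gives 15 > 0. Violating.
Others bid (4, 4, 15): truth gives 0; bid 15 gives 5 > 0. Violating.
Others bid (4, 4, 17): truth gives 0; bid 17 gives 3 > 0. Violating.
Others bid (4, 4, 20): truth gives 0; no alternative beats it.
Others bid (4, 5, 20): truth gives 0; no alternative beats it.
(Checking all 125 profiles: 36 have a profitable deviation, 89 do not.)

36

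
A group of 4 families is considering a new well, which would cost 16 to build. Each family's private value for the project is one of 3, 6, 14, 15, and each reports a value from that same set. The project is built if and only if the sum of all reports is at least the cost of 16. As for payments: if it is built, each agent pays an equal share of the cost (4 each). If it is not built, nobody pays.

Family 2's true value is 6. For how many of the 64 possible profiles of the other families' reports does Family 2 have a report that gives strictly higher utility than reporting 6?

Others report (3, 3, 3): truth gives 0; report 14 gives 2 > 0. Violating.
Others report (3, 3, 6): truth gives 2; no alternative beats it.
Others report (3, 3, 14): truth gives 2; no alternative beats it.
(Checking all 64 profiles: 1 has a profitable deviation, 63 do not.)

1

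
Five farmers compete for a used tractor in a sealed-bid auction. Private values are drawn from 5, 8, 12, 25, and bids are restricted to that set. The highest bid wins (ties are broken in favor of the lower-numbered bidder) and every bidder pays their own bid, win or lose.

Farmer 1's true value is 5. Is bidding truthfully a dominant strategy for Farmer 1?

Consider the case where Farmer 2 bids 5, Farmer 3 bids 5, Farmer 4 bids 5 and Farmer 5 bids 8.
Truthful bid 5: loses but pays 5, utility -5.
Bid 8 instead: wins, pays 8, utility 5 - 8 = -3.
Since -3 > -5, bidding 8 is strictly better here, so truthful bidding is not dominant.

No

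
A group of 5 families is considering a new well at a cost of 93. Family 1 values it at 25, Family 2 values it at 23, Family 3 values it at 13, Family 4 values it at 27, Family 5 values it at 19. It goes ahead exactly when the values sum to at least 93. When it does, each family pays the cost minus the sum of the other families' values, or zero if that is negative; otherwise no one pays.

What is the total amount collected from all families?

38

Total value 107 ≥ cost 93, so it is built.
Family 1: others sum to 82; max(0, 93 - 82) = 11.
Family 2: others sum to 84; max(0, 93 - 84) = 9.
Family 3: others sum to 94; max(0, 93 - 94) = 0.
Family 4: others sum to 80; max(0, 93 - 80) = 13.
Family 5: others sum to 88; max(0, 93 - 88) = 5.
Total collected = 11 + 9 + 0 + 13 + 5 = 38.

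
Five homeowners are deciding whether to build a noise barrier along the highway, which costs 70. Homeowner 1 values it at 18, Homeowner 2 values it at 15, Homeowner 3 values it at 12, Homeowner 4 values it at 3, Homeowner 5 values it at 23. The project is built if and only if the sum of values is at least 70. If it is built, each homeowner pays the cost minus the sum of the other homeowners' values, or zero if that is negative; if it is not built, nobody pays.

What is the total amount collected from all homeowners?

66

Total value 71 ≥ cost 70, so it is built.
Homeowner 1: others sum to 53; max(0, 70 - 53) = 17.
Homeowner 2: others sum to 56; max(0, 70 - 56) = 14.
Homeowner 3: others sum to 59; max(0, 70 - 59) = 11.
Homeowner 4: others sum to 68; max(0, 70 - 68) = 2.
Homeowner 5: others sum to 48; max(0, 70 - 48) = 22.
Total collected = 17 + 14 + 11 + 2 + 22 = 66.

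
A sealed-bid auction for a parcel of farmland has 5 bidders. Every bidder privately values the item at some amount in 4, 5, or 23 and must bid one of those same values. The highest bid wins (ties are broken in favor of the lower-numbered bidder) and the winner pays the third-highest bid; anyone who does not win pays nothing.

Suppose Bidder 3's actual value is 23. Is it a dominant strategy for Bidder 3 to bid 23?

Yes

Check each profile of the others' bids and compare truth against every alternative bid.
Others bid (4, 4, 4, 23): truth gives 19, best alternative gives 0.
Others bid (4, 4, 23, 4): truth gives 19, best alternative gives 0.
Others bid (4, 5, 4, 4): truth gives 19, best alternative gives 0.
Others bid (5, 4, 4, 4): truth gives 19, best alternative gives 0.
Others bid (4, 4, 5, 23): truth gives 18, best alternative gives 0.
Others bid (4, 4, 23, 5): truth gives 18, best alternative gives 0.
(Remaining 75 profiles checked similarly; truth is weakly best in each.)
In every case the truthful bid is at least as good as any alternative, so it is a dominant strategy.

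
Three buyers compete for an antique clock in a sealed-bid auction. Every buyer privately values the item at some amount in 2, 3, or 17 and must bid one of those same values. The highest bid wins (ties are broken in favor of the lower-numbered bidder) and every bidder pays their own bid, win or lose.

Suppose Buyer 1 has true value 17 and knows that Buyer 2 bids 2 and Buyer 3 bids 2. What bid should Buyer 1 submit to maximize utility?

Bid 2: wins, pays 2, utility 17 - 2 = 15.
Bid 3: wins, pays 3, utility 17 - 3 = 14.
Bid 17: wins, pays 17, utility 17 - 17 = 0.
The best choice is 2 with utility 15.

2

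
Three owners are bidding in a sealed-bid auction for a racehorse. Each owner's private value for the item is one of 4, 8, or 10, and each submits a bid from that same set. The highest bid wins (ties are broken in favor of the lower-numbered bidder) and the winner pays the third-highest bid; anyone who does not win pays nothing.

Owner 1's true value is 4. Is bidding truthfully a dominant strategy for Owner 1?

Check each profile of the others' bids and compare truth against every alternative bid.
Others bid (8, 8): truth gives 0, best alternative gives -4.
Others bid (4, 4): truth gives 0, best alternative gives 0.
Others bid (4, 8): truth gives 0, best alternative gives 0.
Others bid (4, 10): truth gives 0, best alternative gives 0.
Others bid (8, 4): truth gives 0, best alternative gives 0.
Others bid (8, 10): truth gives 0, best alternative gives 0.
(Remaining 3 profiles checked similarly; truth is weakly best in each.)
In every case the truthful bid is at least as good as any alternative, so it is a dominant strategy.

Yes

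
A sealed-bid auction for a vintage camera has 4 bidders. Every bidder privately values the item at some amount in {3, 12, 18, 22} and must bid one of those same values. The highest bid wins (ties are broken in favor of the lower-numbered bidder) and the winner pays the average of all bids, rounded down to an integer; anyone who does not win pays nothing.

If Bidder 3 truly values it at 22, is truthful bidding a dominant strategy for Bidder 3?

No

Consider the case where Bidder 1 bids 3, Bidder 2 bids 3 and Bidder 4 bids 3.
Truthful bid 22: wins, pays 7, utility 22 - 7 = 15.
Bid 12 instead: wins, pays 5, utility 22 - 5 = 17.
Since 17 > 15, bidding 12 is strictly better here, so truthful bidding is not dominant.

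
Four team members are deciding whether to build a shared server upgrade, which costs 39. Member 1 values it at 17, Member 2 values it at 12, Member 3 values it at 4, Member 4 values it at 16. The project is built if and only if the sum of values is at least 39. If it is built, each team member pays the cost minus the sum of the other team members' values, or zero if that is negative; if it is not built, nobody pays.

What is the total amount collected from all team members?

15

Total value 49 ≥ cost 39, so it is built.
Member 1: others sum to 32; max(0, 39 - 32) = 7.
Member 2: others sum to 37; max(0, 39 - 37) = 2.
Member 3: others sum to 45; max(0, 39 - 45) = 0.
Member 4: others sum to 33; max(0, 39 - 33) = 6.
Total collected = 7 + 2 + 0 + 6 = 15.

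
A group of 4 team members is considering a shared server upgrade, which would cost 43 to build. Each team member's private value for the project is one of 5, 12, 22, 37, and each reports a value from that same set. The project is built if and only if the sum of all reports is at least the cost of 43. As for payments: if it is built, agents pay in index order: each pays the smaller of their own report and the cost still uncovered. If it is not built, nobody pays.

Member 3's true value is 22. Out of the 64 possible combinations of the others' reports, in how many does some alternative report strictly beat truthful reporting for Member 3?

Others report (5, 5, 22): truth gives 0; report 12 gives 10 > 0. Violating.
Others report (5, 5, 37): truth gives 0; report 5 gives 17 > 0. Violating.
Others report (5, 12, 22): truth gives 0; report 5 gives 17 > 0. Violating.
Others report (5, 12, 37): truth gives 0; report 5 gives 17 > 0. Violating.
Others report (5, 5, 5): truth gives 0; no alternative beats it.
Others report (5, 5, 12): truth gives 0; no alternative beats it.
(Checking all 64 profiles: 25 have a profitable deviation, 39 do not.)

25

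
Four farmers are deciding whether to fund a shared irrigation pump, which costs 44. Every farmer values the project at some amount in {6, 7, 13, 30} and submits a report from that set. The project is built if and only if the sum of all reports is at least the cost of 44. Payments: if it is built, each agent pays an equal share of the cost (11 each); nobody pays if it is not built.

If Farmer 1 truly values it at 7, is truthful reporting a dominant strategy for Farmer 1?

Check each profile of the others' reports and compare truth against every alternative report.
Others report (6, 6, 30): truth gives -4, best alternative gives -4.
Others report (6, 7, 30): truth gives -4, best alternative gives -4.
Others report (6, 13, 30): truth gives -4, best alternative gives -4.
Others report (6, 30, 6): truth gives -4, best alternative gives -4.
Others report (6, 30, 7): truth gives -4, best alternative gives -4.
Others report (6, 30, 13): truth gives -4, best alternative gives -4.
(Remaining 58 profiles checked similarly; truth is weakly best in each.)
In every case the truthful report is at least as good as any alternative, so it is a dominant strategy.

Yes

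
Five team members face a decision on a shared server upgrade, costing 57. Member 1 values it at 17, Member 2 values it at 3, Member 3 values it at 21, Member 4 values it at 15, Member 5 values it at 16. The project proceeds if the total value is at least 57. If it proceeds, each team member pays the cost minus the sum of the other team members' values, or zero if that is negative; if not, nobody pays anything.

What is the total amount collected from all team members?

Total value 72 ≥ cost 57, so it is built.
Member 1: others sum to 55; max(0, 57 - 55) = 2.
Member 2: others sum to 69; max(0, 57 - 69) = 0.
Member 3: others sum to 51; max(0, 57 - 51) = 6.
Member 4: others sum to 57; max(0, 57 - 57) = 0.
Member 5: others sum to 56; max(0, 57 - 56) = 1.
Total collected = 2 + 0 + 6 + 0 + 1 = 9.

9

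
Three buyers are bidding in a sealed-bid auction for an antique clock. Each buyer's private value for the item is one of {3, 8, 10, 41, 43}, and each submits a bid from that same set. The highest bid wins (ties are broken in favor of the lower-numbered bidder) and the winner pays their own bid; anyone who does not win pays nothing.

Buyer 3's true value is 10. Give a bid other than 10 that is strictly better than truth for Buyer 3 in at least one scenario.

8

Suppose Buyer 1 bids 3 and Buyer 2 bids 3.
Bid 10: wins, pays 10, utility 10 - 10 = 0.
Bid 8: wins, pays 8, utility 10 - 8 = 2.
So bidding 8 beats truth here (2 > 0).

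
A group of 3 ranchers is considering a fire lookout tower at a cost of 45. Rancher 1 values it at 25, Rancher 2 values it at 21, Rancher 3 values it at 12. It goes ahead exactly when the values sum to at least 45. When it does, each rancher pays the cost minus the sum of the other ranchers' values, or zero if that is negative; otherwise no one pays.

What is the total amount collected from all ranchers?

20

Total value 58 ≥ cost 45, so it is built.
Rancher 1: others sum to 33; max(0, 45 - 33) = 12.
Rancher 2: others sum to 37; max(0, 45 - 37) = 8.
Rancher 3: others sum to 46; max(0, 45 - 46) = 0.
Total collected = 12 + 8 + 0 = 20.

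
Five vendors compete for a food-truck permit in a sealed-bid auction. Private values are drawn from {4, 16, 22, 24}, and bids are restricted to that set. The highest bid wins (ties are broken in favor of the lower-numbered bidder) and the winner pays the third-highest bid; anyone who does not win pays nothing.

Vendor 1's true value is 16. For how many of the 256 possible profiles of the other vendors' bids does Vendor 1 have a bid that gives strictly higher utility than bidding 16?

Others bid (4, 4, 4, 22): truth gives 0; bid 22 gives 12 > 0. Violating.
Others bid (4, 4, 4, 24): truth gives 0; bid 24 gives 12 > 0. Violating.
Others bid (4, 4, 22, 4): truth gives 0; bid 22 gives 12 > 0. Violating.
Others bid (4, 4, 24, 4): truth gives 0; bid 24 gives 12 > 0. Violating.
Others bid (4, 4, 4, 4): truth gives 12; no alternative beats it.
Others bid (4, 4, 4, 16): truth gives 12; no alternative beats it.
(Checking all 256 profiles: 8 have a profitable deviation, 248 do not.)

8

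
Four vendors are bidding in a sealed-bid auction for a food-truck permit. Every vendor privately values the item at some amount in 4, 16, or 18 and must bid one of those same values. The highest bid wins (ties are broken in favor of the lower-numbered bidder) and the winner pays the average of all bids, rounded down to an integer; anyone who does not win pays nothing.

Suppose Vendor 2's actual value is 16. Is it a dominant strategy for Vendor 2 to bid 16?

Consider the case where Vendor 1 bids 4, Vendor 3 bids 4 and Vendor 4 bids 18.
Truthful bid 16: loses, pays 0, utility 0.
Bid 18 instead: wins, pays 11, utility 16 - 11 = 5.
Since 5 > 0, bidding 18 is strictly better here, so truthful bidding is not dominant.

No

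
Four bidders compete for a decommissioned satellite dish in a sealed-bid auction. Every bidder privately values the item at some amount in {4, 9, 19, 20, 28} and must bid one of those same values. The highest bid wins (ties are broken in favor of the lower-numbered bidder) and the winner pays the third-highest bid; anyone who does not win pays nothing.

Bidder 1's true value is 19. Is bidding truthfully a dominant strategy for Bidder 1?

No

Consider the case where Bidder 2 bids 4, Bidder 3 bids 4 and Bidder 4 bids 20.
Truthful bid 19: loses, pays 0, utility 0.
Bid 20 instead: wins, pays 4, utility 19 - 4 = 15.
Since 15 > 0, bidding 20 is strictly better here, so truthful bidding is not dominant.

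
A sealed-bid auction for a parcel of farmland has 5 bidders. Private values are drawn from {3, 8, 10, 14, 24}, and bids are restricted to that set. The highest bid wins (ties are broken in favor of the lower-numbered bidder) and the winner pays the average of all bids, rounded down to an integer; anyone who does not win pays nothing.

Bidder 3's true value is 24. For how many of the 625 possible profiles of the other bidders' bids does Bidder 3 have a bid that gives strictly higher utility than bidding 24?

Others bid (3, 3, 3, 3): truth gives 17; bid 8 gives 20 > 17. Violating.
Others bid (3, 3, 3, 8): truth gives 16; bid 8 gives 19 > 16. Violating.
Others bid (3, 3, 3, 10): truth gives 16; bid 10 gives 19 > 16. Violating.
Others bid (3, 3, 3, 14): truth gives 15; bid 14 gives 17 > 15. Violating.
Others bid (3, 3, 3, 24): truth gives 13; no alternative beats it.
Others bid (3, 3, 8, 24): truth gives 12; no alternative beats it.
(Checking all 625 profiles: 144 have a profitable deviation, 481 do not.)

144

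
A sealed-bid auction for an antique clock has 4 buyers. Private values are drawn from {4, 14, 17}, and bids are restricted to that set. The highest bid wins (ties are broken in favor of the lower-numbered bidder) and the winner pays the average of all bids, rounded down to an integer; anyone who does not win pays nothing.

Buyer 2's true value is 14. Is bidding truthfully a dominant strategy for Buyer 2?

No

Consider the case where Buyer 1 bids 4, Buyer 3 bids 4 and Buyer 4 bids 17.
Truthful bid 14: loses, pays 0, utility 0.
Bid 17 instead: wins, pays 10, utility 14 - 10 = 4.
Since 4 > 0, bidding 17 is strictly better here, so truthful bidding is not dominant.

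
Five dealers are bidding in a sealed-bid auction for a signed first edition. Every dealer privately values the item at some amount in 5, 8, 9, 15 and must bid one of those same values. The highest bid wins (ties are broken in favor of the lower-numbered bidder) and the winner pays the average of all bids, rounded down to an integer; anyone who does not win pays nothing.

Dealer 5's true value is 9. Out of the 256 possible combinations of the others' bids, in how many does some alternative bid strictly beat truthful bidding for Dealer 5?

Others bid (5, 5, 5, 9): truth gives 0; bid 15 gives 2 > 0. Violating.
Others bid (5, 5, 8, 9): truth gives 0; bid 15 gives 1 > 0. Violating.
Others bid (5, 5, 9, 5): truth gives 0; bid 15 gives 2 > 0. Violating.
Others bid (5, 5, 9, 8): truth gives 0; bid 15 gives 1 > 0. Violating.
Others bid (5, 5, 5, 5): truth gives 4; no alternative beats it.
Others bid (5, 5, 5, 8): truth gives 3; no alternative beats it.
(Checking all 256 profiles: 22 have a profitable deviation, 234 do not.)

22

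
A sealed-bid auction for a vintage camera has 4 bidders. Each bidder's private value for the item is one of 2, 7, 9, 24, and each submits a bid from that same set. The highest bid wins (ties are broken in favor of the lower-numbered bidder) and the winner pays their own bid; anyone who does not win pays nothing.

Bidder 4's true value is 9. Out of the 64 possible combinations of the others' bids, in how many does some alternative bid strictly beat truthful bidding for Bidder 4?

Others bid (2, 2, 2): truth gives 0; bid 7 gives 2 > 0. Violating.
Others bid (2, 2, 7): truth gives 0; no alternative beats it.
Others bid (2, 2, 9): truth gives 0; no alternative beats it.
(Checking all 64 profiles: 1 has a profitable deviation, 63 do not.)

1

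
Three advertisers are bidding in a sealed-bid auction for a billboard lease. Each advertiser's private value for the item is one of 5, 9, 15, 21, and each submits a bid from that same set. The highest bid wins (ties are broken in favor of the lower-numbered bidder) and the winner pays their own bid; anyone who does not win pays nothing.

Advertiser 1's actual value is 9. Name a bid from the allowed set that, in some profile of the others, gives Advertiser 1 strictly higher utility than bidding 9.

Suppose Advertiser 2 bids 5 and Advertiser 3 bids 5.
Bid 9: wins, pays 9, utility 9 - 9 = 0.
Bid 5: wins, pays 5, utility 9 - 5 = 4.
So bidding 5 beats truth here (4 > 0).

5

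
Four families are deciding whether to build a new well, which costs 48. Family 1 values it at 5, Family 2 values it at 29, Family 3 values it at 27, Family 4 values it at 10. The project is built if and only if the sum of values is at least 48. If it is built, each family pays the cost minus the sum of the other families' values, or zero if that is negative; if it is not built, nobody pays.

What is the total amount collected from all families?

10

Total value 71 ≥ cost 48, so it is built.
Family 1: others sum to 66; max(0, 48 - 66) = 0.
Family 2: others sum to 42; max(0, 48 - 42) = 6.
Family 3: others sum to 44; max(0, 48 - 44) = 4.
Family 4: others sum to 61; max(0, 48 - 61) = 0.
Total collected = 0 + 6 + 4 + 0 = 10.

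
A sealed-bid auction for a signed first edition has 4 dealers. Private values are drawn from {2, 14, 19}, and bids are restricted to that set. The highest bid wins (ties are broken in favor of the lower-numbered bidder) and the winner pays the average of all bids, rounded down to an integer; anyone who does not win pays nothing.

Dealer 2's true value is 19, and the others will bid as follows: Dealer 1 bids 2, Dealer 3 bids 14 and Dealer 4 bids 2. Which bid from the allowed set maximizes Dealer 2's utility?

14

Bid 2: loses, pays 0, utility 0.
Bid 14: wins, pays 8, utility 19 - 8 = 11.
Bid 19: wins, pays 9, utility 19 - 9 = 10.
The best choice is 14 with utility 11.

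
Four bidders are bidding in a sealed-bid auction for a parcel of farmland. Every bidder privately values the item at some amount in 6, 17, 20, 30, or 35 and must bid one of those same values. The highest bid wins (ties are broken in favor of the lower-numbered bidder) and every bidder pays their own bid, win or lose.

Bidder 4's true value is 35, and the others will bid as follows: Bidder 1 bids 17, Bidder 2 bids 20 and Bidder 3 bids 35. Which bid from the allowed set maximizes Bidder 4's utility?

6

Bid 6: loses but pays 6, utility -6.
Bid 17: loses but pays 17, utility -17.
Bid 20: loses but pays 20, utility -20.
Bid 30: loses but pays 30, utility -30.
Bid 35: loses but pays 35, utility -35.
The best choice is 6 with utility -6.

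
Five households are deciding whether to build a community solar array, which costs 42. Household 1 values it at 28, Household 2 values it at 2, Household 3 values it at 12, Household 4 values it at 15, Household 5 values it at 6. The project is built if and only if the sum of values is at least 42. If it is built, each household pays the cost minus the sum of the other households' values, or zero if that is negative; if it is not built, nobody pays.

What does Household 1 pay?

Total value 63 ≥ cost 42, so the project is built.
The other households' values sum to 35.
Cost minus that sum is 42 - 35 = 7.

7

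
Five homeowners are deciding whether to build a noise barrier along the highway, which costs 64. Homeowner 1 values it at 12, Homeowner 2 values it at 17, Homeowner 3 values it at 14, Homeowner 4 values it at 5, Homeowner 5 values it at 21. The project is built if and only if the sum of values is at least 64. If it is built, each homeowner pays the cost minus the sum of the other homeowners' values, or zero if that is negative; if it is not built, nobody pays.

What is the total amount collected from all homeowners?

Total value 69 ≥ cost 64, so it is built.
Homeowner 1: others sum to 57; max(0, 64 - 57) = 7.
Homeowner 2: others sum to 52; max(0, 64 - 52) = 12.
Homeowner 3: others sum to 55; max(0, 64 - 55) = 9.
Homeowner 4: others sum to 64; max(0, 64 - 64) = 0.
Homeowner 5: others sum to 48; max(0, 64 - 48) = 16.
Total collected = 7 + 12 + 9 + 0 + 16 = 44.

44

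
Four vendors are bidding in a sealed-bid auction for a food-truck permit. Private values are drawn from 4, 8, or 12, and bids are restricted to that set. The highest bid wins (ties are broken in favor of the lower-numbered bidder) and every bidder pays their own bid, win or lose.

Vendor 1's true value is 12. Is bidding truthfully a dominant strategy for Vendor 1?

No

Consider the case where Vendor 2 bids 4, Vendor 3 bids 4 and Vendor 4 bids 4.
Truthful bid 12: wins, pays 12, utility 12 - 12 = 0.
Bid 4 instead: wins, pays 4, utility 12 - 4 = 8.
Since 8 > 0, bidding 4 is strictly better here, so truthful bidding is not dominant.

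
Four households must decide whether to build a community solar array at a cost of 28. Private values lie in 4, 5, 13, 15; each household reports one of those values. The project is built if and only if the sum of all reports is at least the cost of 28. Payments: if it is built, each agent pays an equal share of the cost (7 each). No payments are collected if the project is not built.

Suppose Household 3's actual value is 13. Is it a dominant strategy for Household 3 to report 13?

Consider the case where Household 1 reports 4, Household 2 reports 4 and Household 4 reports 5.
Truthful report 13: project not built, utility 0.
Report 15 instead: project built, pays 7, utility 13 - 7 = 6.
Since 6 > 0, reporting 15 is strictly better here, so truthful reporting is not dominant.

No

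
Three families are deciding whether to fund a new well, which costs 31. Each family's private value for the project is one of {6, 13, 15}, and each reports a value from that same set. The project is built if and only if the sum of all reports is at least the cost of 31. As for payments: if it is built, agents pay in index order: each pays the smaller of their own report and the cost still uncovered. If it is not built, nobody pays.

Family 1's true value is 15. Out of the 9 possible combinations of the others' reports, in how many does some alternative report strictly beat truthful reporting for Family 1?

8

Others report (6, 13): truth gives 0; report 13 gives 2 > 0. Violating.
Others report (6, 15): truth gives 0; report 13 gives 2 > 0. Violating.
Others report (13, 6): truth gives 0; report 13 gives 2 > 0. Violating.
Others report (13, 13): truth gives 0; report 6 gives 9 > 0. Violating.
Others report (6, 6): truth gives 0; no alternative beats it.
(Checking all 9 profiles: 8 have a profitable deviation, 1 does not.)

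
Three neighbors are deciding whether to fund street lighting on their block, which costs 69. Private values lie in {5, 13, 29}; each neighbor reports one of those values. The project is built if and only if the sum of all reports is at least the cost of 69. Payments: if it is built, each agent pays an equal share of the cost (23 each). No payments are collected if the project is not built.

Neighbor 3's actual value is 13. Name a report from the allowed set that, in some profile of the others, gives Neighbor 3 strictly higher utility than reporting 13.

5

Suppose Neighbor 1 reports 29 and Neighbor 2 reports 29.
Report 13: project built, pays 23, utility 13 - 23 = -10.
Report 5: project not built, utility 0.
So reporting 5 beats truth here (0 > -10).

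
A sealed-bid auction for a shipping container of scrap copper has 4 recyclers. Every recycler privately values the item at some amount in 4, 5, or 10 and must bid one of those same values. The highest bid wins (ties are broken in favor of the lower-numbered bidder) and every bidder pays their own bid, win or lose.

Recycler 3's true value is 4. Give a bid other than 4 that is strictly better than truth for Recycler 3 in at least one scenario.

Suppose Recycler 1 bids 4, Recycler 2 bids 4 and Recycler 4 bids 4.
Bid 4: loses but pays 4, utility -4.
Bid 5: wins, pays 5, utility 4 - 5 = -1.
So bidding 5 beats truth here (-1 > -4).

5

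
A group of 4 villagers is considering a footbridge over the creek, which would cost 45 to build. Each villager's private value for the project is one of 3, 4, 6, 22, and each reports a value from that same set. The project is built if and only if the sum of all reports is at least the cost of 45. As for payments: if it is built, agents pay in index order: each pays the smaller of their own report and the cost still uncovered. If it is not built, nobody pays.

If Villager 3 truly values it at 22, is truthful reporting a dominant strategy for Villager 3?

No

Consider the case where Villager 1 reports 3, Villager 2 reports 22 and Villager 4 reports 22.
Truthful report 22: project built, pays 20, utility 22 - 20 = 2.
Report 3 instead: project built, pays 3, utility 22 - 3 = 19.
Since 19 > 2, reporting 3 is strictly better here, so truthful reporting is not dominant.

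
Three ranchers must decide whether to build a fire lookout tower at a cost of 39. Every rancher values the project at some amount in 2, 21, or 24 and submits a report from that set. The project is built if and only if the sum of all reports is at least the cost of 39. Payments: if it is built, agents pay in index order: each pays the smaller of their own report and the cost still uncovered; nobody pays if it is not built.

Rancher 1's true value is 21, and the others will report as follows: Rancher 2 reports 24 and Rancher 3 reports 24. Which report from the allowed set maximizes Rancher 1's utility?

2

Report 2: project built, pays 2, utility 21 - 2 = 19.
Report 21: project built, pays 21, utility 21 - 21 = 0.
Report 24: project built, pays 24, utility 21 - 24 = -3.
The best choice is 2 with utility 19.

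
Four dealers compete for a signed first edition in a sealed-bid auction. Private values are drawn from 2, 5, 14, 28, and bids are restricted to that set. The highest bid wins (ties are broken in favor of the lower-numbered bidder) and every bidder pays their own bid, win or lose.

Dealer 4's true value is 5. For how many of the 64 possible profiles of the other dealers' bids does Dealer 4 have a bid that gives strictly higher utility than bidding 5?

63

Others bid (2, 2, 5): truth gives -5; bid 2 gives -2 > -5. Violating.
Others bid (2, 2, 14): truth gives -5; bid 2 gives -2 > -5. Violating.
Others bid (2, 2, 28): truth gives -5; bid 2 gives -2 > -5. Violating.
Others bid (2, 5, 2): truth gives -5; bid 2 gives -2 > -5. Violating.
Others bid (2, 2, 2): truth gives 0; no alternative beats it.
(Checking all 64 profiles: 63 have a profitable deviation, 1 does not.)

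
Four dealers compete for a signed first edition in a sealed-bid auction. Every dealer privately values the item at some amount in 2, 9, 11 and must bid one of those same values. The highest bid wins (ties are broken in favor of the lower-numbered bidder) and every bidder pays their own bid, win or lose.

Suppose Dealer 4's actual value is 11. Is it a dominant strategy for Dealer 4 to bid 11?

No

Consider the case where Dealer 1 bids 2, Dealer 2 bids 2 and Dealer 3 bids 2.
Truthful bid 11: wins, pays 11, utility 11 - 11 = 0.
Bid 9 instead: wins, pays 9, utility 11 - 9 = 2.
Since 2 > 0, bidding 9 is strictly better here, so truthful bidding is not dominant.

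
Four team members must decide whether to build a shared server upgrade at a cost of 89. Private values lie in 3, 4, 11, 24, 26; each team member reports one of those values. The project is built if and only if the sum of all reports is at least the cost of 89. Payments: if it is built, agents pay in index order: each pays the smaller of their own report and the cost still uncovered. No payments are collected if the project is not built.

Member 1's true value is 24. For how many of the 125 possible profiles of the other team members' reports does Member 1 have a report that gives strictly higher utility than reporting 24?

1

Others report (26, 26, 26): truth gives 0; report 11 gives 13 > 0. Violating.
Others report (3, 3, 3): truth gives 0; no alternative beats it.
Others report (3, 3, 4): truth gives 0; no alternative beats it.
(Checking all 125 profiles: 1 has a profitable deviation, 124 do not.)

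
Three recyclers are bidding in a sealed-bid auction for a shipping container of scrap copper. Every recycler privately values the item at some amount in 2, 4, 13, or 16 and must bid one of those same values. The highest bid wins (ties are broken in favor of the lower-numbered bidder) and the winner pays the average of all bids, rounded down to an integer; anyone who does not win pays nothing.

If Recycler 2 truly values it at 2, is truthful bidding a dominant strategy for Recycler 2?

Yes

Check each profile of the others' bids and compare truth against every alternative bid.
Others bid (2, 4): truth gives 0, best alternative gives -1.
Others bid (2, 2): truth gives 0, best alternative gives 0.
Others bid (2, 13): truth gives 0, best alternative gives 0.
Others bid (2, 16): truth gives 0, best alternative gives 0.
Others bid (4, 2): truth gives 0, best alternative gives 0.
Others bid (4, 4): truth gives 0, best alternative gives 0.
(Remaining 10 profiles checked similarly; truth is weakly best in each.)
In every case the truthful bid is at least as good as any alternative, so it is a dominant strategy.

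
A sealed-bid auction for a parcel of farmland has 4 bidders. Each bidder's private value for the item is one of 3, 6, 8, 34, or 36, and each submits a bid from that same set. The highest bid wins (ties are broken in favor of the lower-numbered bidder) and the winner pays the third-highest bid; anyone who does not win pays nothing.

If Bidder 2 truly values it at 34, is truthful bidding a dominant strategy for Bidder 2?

Consider the case where Bidder 1 bids 3, Bidder 3 bids 3 and Bidder 4 bids 36.
Truthful bid 34: loses, pays 0, utility 0.
Bid 36 instead: wins, pays 3, utility 34 - 3 = 31.
Since 31 > 0, bidding 36 is strictly better here, so truthful bidding is not dominant.

No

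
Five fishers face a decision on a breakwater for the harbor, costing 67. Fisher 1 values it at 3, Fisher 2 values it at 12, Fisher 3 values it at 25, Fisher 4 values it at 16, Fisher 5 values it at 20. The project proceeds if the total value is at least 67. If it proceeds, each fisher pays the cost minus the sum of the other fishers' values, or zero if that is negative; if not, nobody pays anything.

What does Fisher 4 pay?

7

Total value 76 ≥ cost 67, so the project is built.
The other fishers' values sum to 60.
Cost minus that sum is 67 - 60 = 7.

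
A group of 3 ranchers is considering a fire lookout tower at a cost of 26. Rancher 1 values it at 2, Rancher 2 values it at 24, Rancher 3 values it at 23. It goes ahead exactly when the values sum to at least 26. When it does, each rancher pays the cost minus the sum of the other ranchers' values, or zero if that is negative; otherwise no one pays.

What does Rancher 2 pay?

Total value 49 ≥ cost 26, so the project is built.
The other ranchers' values sum to 25.
Cost minus that sum is 26 - 25 = 1.

1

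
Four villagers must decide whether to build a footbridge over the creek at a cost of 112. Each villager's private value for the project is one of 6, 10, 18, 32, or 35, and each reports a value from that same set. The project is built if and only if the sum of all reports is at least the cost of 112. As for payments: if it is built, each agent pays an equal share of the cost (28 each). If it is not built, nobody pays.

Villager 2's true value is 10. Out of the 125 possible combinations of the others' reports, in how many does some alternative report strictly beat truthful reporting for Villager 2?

Others report (32, 35, 35): truth gives -18; report 6 gives 0 > -18. Violating.
Others report (35, 32, 35): truth gives -18; report 6 gives 0 > -18. Violating.
Others report (35, 35, 32): truth gives -18; report 6 gives 0 > -18. Violating.
Others report (35, 35, 35): truth gives -18; report 6 gives 0 > -18. Violating.
Others report (6, 6, 6): truth gives 0; no alternative beats it.
Others report (6, 6, 10): truth gives 0; no alternative beats it.
(Checking all 125 profiles: 4 have a profitable deviation, 121 do not.)

4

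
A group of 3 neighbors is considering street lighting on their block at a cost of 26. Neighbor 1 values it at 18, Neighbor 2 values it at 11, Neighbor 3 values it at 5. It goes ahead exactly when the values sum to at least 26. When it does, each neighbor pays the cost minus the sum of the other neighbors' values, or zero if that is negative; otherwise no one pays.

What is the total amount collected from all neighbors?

Total value 34 ≥ cost 26, so it is built.
Neighbor 1: others sum to 16; max(0, 26 - 16) = 10.
Neighbor 2: others sum to 23; max(0, 26 - 23) = 3.
Neighbor 3: others sum to 29; max(0, 26 - 29) = 0.
Total collected = 10 + 3 + 0 = 13.

13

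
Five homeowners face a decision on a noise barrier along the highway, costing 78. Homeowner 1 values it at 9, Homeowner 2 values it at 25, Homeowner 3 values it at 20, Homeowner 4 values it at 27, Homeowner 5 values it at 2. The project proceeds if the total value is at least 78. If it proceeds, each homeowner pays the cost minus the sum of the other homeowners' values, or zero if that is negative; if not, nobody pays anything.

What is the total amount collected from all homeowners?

61

Total value 83 ≥ cost 78, so it is built.
Homeowner 1: others sum to 74; max(0, 78 - 74) = 4.
Homeowner 2: others sum to 58; max(0, 78 - 58) = 20.
Homeowner 3: others sum to 63; max(0, 78 - 63) = 15.
Homeowner 4: others sum to 56; max(0, 78 - 56) = 22.
Homeowner 5: others sum to 81; max(0, 78 - 81) = 0.
Total collected = 4 + 20 + 15 + 22 + 0 = 61.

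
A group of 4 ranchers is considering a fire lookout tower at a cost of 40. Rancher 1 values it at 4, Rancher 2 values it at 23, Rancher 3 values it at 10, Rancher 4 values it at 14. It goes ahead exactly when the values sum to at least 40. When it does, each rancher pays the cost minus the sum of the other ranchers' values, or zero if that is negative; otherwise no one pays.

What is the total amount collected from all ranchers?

Total value 51 ≥ cost 40, so it is built.
Rancher 1: others sum to 47; max(0, 40 - 47) = 0.
Rancher 2: others sum to 28; max(0, 40 - 28) = 12.
Rancher 3: others sum to 41; max(0, 40 - 41) = 0.
Rancher 4: others sum to 37; max(0, 40 - 37) = 3.
Total collected = 0 + 12 + 0 + 3 = 15.

15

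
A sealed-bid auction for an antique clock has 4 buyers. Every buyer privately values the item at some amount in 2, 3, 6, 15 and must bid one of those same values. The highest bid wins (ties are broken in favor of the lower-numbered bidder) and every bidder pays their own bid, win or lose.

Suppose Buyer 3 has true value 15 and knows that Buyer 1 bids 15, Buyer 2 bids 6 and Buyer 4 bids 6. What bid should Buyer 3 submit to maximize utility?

2

Bid 2: loses but pays 2, utility -2.
Bid 3: loses but pays 3, utility -3.
Bid 6: loses but pays 6, utility -6.
Bid 15: loses but pays 15, utility -15.
The best choice is 2 with utility -2.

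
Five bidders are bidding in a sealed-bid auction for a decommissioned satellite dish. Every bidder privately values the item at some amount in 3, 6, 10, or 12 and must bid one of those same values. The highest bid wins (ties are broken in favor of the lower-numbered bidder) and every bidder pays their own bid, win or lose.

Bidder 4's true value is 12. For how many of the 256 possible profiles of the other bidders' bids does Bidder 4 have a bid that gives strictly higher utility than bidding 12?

172

Others bid (3, 3, 3, 3): truth gives 0; bid 6 gives 6 > 0. Violating.
Others bid (3, 3, 3, 6): truth gives 0; bid 6 gives 6 > 0. Violating.
Others bid (3, 3, 3, 10): truth gives 0; bid 10 gives 2 > 0. Violating.
Others bid (3, 3, 6, 3): truth gives 0; bid 10 gives 2 > 0. Violating.
Others bid (3, 3, 3, 12): truth gives 0; no alternative beats it.
Others bid (3, 3, 6, 12): truth gives 0; no alternative beats it.
(Checking all 256 profiles: 172 have a profitable deviation, 84 do not.)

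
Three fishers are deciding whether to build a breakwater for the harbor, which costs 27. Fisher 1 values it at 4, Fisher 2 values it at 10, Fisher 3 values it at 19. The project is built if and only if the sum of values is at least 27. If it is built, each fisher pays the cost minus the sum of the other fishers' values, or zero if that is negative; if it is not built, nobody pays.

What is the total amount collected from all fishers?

Total value 33 ≥ cost 27, so it is built.
Fisher 1: others sum to 29; max(0, 27 - 29) = 0.
Fisher 2: others sum to 23; max(0, 27 - 23) = 4.
Fisher 3: others sum to 14; max(0, 27 - 14) = 13.
Total collected = 0 + 4 + 13 = 17.

17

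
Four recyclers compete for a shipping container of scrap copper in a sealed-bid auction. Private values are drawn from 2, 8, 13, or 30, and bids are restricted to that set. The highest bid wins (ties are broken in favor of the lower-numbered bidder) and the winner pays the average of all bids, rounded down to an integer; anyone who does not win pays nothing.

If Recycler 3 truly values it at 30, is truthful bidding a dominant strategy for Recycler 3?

No

Consider the case where Recycler 1 bids 2, Recycler 2 bids 2 and Recycler 4 bids 2.
Truthful bid 30: wins, pays 9, utility 30 - 9 = 21.
Bid 8 instead: wins, pays 3, utility 30 - 3 = 27.
Since 27 > 21, bidding 8 is strictly better here, so truthful bidding is not dominant.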